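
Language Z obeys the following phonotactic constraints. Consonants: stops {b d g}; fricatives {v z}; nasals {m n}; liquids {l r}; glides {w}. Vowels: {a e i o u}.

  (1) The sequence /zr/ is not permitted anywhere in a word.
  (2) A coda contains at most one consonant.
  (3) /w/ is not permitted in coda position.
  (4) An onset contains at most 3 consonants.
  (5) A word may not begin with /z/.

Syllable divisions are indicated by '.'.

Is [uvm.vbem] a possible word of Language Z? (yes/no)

no

[uvm.vbem] — violates constraint 2: syllable 1 coda /vm/ has 2 consonants (> 1) → phonotactically illegal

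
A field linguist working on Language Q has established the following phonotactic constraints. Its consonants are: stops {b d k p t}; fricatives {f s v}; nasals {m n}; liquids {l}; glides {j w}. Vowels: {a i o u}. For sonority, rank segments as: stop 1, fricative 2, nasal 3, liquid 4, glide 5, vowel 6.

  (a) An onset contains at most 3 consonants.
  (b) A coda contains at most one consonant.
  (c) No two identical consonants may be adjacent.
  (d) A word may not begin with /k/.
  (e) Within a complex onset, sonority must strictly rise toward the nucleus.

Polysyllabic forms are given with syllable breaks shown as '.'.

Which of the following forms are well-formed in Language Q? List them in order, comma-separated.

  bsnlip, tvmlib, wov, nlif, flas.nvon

wov, nlif

bsnlip — violates constraint (a): syllable 1 onset /bsnl/ has 4 consonants (> 3) → ill-formed
tvmlib — violates constraint (a): syllable 1 onset /tvml/ has 4 consonants (> 3) → ill-formed
wov — σ1 onset /w/, coda /v/ ok → well-formed
nlif — σ1 onset /nl/ (3→4 rises), coda /f/ ok → well-formed
flas.nvon — violates constraint (e): syllable 2 onset /nv/: /n/ (nasal, 3) → /v/ (fricative, 2) does not rise → ill-formed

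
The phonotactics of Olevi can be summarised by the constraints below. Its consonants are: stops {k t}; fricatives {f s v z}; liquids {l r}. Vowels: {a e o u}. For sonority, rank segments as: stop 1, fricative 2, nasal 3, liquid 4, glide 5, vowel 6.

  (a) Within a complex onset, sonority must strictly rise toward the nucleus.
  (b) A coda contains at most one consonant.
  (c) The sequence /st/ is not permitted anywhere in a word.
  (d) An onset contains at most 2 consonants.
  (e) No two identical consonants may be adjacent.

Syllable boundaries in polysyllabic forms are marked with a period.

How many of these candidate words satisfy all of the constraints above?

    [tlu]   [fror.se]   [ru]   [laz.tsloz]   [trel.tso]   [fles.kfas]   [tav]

6

[tlu] — σ1 onset /tl/ (1→4 rises), coda /∅/ ok → phonotactically legal
[fror.se] — σ1 onset /fr/ (2→4 rises), coda /r/ ok; σ2 onset /s/, coda /∅/ ok → phonotactically legal
[ru] — σ1 onset /r/, coda /∅/ ok → phonotactically legal
[laz.tsloz] — violates constraint (d): syllable 2 onset /tsl/ has 3 consonants (> 2) → phonotactically illegal
[trel.tso] — σ1 onset /tr/ (1→4 rises), coda /l/ ok; σ2 onset /ts/ (1→2 rises), coda /∅/ ok → phonotactically legal
[fles.kfas] — σ1 onset /fl/ (2→4 rises), coda /s/ ok; σ2 onset /kf/ (1→2 rises), coda /s/ ok → phonotactically legal
[tav] — σ1 onset /t/, coda /v/ ok → phonotactically legal
Phonotactically legal: [tlu], [fror.se], [ru], [trel.tso], [fles.kfas], [tav] → 6.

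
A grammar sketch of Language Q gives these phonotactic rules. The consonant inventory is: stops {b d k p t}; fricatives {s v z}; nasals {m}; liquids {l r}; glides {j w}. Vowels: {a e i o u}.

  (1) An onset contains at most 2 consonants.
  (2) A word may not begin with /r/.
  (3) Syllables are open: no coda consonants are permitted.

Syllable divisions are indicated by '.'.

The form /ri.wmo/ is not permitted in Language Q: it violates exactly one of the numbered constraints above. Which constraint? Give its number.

/ri.wmo/: word begins with /r/.
This is a violation of constraint 2: "A word may not begin with /r/."
The remaining constraints (1, 3) are satisfied.

2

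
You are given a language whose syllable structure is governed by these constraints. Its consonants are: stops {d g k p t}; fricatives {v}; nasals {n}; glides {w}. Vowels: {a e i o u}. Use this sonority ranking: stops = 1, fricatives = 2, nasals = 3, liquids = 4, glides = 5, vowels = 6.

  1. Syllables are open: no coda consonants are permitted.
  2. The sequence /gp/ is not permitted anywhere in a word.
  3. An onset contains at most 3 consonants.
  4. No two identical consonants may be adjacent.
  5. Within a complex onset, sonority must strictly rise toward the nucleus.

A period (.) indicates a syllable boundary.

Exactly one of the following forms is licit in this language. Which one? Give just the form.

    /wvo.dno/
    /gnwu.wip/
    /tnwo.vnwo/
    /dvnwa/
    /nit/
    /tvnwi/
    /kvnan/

/wvo.dno/ — violates constraint 5: syllable 1 onset /wv/: /w/ (glide, 5) → /v/ (fricative, 2) does not rise → illicit
/gnwu.wip/ — violates constraint 1: syllable 2 coda /p/ has 1 consonant (> 0) → illicit
/tnwo.vnwo/ — σ1 onset /tnw/ (1→3→5 rises), coda /∅/ ok; σ2 onset /vnw/ (2→3→5 rises), coda /∅/ ok → licit
/dvnwa/ — violates constraint 3: syllable 1 onset /dvnw/ has 4 consonants (> 3) → illicit
/nit/ — violates constraint 1: syllable 1 coda /t/ has 1 consonant (> 0) → illicit
/tvnwi/ — violates constraint 3: syllable 1 onset /tvnw/ has 4 consonants (> 3) → illicit
/kvnan/ — violates constraint 1: syllable 1 coda /n/ has 1 consonant (> 0) → illicit

/tnwo.vnwo/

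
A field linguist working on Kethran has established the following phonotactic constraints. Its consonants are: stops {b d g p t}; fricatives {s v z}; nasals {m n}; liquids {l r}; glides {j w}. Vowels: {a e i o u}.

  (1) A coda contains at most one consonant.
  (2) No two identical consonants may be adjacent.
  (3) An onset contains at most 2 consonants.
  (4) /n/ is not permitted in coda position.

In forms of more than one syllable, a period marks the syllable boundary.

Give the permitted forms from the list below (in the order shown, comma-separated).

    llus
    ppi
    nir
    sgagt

llus — violates constraint 2: adjacent identical consonants /ll/ → not permitted
ppi — violates constraint 2: adjacent identical consonants /pp/ → not permitted
nir — σ1 onset /n/, coda /r/ ok → permitted
sgagt — violates constraint 1: syllable 1 coda /gt/ has 2 consonants (> 1) → not permitted

nir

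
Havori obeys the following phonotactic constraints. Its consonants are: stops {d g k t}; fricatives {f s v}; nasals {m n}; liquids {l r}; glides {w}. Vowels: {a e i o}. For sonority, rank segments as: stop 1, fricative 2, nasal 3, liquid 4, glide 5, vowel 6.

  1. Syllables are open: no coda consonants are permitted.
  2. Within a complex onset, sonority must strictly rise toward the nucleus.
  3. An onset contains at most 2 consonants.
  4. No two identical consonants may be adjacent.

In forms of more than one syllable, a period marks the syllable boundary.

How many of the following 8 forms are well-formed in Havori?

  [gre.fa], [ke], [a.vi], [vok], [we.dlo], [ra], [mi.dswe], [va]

6

[gre.fa] — σ1 onset /gr/ (1→4 rises), coda /∅/ ok; σ2 onset /f/, coda /∅/ ok → well-formed
[ke] — σ1 onset /k/, coda /∅/ ok → well-formed
[a.vi] — σ1 onset /∅/, coda /∅/ ok; σ2 onset /v/, coda /∅/ ok → well-formed
[vok] — violates constraint 1: syllable 1 coda /k/ has 1 consonant (> 0) → ill-formed
[we.dlo] — σ1 onset /w/, coda /∅/ ok; σ2 onset /dl/ (1→4 rises), coda /∅/ ok → well-formed
[ra] — σ1 onset /r/, coda /∅/ ok → well-formed
[mi.dswe] — violates constraint 3: syllable 2 onset /dsw/ has 3 consonants (> 2) → ill-formed
[va] — σ1 onset /v/, coda /∅/ ok → well-formed
Well-formed: [gre.fa], [ke], [a.vi], [we.dlo], [ra], [va] → 6.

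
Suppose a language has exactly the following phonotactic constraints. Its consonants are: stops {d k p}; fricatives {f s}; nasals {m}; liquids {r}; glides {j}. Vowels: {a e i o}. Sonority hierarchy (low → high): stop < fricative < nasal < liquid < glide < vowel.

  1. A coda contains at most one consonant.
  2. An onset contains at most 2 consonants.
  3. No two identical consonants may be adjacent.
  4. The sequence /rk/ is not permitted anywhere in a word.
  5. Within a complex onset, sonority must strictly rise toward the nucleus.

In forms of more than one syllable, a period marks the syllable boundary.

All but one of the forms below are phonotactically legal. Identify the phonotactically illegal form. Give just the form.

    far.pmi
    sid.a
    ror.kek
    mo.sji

ror.kek

far.pmi — σ1 onset /f/, coda /r/ ok; σ2 onset /pm/ (1→3 rises), coda /∅/ ok → phonotactically legal
sid.a — σ1 onset /s/, coda /d/ ok; σ2 onset /∅/, coda /∅/ ok → phonotactically legal
ror.kek — violates constraint 4: contains banned sequence /rk/ → phonotactically illegal
mo.sji — σ1 onset /m/, coda /∅/ ok; σ2 onset /sj/ (2→5 rises), coda /∅/ ok → phonotactically legal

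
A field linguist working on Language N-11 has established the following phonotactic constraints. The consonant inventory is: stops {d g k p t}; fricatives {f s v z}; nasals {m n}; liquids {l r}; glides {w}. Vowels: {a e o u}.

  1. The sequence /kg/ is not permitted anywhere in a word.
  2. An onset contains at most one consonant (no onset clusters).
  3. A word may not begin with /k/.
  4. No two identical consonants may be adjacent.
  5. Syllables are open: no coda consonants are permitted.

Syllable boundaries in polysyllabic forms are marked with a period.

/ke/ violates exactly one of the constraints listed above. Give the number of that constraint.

/ke/: word begins with /k/.
This is a violation of constraint 3: "A word may not begin with /k/."
The remaining constraints (1, 2, 4, 5) are satisfied.

3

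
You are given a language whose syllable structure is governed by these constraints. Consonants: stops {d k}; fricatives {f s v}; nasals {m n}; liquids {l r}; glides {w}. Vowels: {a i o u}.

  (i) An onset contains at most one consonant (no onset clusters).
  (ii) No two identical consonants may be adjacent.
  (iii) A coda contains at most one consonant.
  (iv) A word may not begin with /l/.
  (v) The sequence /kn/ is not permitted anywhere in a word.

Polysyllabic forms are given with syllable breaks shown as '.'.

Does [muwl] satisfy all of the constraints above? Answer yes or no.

no

[muwl] — violates constraint (iii): syllable 1 coda /wl/ has 2 consonants (> 1) → ill-formed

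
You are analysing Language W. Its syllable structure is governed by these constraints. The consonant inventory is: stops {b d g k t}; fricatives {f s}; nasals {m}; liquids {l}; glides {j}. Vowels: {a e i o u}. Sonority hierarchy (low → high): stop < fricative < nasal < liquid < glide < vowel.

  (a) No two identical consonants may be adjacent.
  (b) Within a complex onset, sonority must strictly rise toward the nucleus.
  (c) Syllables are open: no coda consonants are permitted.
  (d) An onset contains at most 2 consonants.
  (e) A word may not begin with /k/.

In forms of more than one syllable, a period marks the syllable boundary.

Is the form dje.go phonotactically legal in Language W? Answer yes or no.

yes

dje.go — σ1 onset /dj/ (1→5 rises), coda /∅/ ok; σ2 onset /g/, coda /∅/ ok → phonotactically legal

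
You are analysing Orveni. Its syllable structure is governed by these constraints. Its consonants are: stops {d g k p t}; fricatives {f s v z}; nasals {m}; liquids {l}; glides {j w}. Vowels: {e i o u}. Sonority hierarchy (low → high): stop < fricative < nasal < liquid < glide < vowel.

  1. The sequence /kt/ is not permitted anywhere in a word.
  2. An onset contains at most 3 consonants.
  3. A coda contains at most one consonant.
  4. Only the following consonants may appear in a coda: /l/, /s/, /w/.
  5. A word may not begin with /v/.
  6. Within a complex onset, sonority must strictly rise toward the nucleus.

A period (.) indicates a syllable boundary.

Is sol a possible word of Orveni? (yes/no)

yes

sol — σ1 onset /s/, coda /l/ ok → permitted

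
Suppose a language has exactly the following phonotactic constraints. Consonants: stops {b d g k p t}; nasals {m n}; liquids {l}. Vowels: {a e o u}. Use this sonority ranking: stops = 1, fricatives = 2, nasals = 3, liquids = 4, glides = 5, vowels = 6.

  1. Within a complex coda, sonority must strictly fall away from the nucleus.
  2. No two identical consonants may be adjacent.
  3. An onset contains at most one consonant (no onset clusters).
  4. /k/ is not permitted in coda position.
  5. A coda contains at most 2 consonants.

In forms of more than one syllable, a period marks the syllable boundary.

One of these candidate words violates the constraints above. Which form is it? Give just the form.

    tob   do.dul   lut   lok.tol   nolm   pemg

tob — σ1 onset /t/, coda /b/ ok → permitted
do.dul — σ1 onset /d/, coda /∅/ ok; σ2 onset /d/, coda /l/ ok → permitted
lut — σ1 onset /l/, coda /t/ ok → permitted
lok.tol — violates constraint 4: syllable 1 coda contains /k/ → not permitted
nolm — σ1 onset /n/, coda /lm/ (4→3 falls) ok → permitted
pemg — σ1 onset /p/, coda /mg/ (3→1 falls) ok → permitted

lok.tol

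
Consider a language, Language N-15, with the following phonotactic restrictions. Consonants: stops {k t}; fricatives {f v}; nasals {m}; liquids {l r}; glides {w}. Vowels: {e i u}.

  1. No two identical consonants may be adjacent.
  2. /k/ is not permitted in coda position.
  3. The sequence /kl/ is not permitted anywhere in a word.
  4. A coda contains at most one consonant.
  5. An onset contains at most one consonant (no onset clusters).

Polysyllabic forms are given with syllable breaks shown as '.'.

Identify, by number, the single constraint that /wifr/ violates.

/wifr/: syllable 1 coda /fr/ has 2 consonants (> 1).
This is a violation of constraint 4: "A coda contains at most one consonant."
The remaining constraints (1, 2, 3, 5) are satisfied.

4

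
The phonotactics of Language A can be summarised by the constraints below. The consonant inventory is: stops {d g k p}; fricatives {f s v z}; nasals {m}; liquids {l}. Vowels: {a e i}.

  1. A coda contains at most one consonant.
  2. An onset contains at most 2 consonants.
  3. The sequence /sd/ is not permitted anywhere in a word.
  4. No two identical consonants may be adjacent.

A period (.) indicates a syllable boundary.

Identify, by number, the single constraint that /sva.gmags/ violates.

/sva.gmags/: syllable 2 coda /gs/ has 2 consonants (> 1).
This is a violation of constraint 1: "A coda contains at most one consonant."
The remaining constraints (2, 3, 4) are satisfied.

1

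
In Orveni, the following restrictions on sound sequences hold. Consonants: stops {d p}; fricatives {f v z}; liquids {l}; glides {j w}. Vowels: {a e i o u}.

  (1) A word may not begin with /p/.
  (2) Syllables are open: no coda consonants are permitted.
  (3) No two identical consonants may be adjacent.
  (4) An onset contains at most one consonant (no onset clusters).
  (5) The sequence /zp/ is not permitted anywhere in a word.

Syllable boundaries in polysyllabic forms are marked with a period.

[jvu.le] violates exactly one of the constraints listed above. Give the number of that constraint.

4

[jvu.le]: syllable 1 onset /jv/ has 2 consonants (> 1).
This is a violation of constraint 4: "An onset contains at most one consonant (no onset clusters)."
The remaining constraints (1, 2, 3, 5) are satisfied.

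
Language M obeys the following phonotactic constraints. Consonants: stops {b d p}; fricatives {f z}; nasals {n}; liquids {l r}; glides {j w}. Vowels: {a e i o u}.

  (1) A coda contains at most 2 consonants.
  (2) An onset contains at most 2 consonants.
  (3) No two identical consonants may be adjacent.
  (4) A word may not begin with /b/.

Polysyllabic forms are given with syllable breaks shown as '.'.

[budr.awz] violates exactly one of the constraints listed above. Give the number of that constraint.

[budr.awz]: word begins with /b/.
This is a violation of constraint 4: "A word may not begin with /b/."
The remaining constraints (1, 2, 3) are satisfied.

4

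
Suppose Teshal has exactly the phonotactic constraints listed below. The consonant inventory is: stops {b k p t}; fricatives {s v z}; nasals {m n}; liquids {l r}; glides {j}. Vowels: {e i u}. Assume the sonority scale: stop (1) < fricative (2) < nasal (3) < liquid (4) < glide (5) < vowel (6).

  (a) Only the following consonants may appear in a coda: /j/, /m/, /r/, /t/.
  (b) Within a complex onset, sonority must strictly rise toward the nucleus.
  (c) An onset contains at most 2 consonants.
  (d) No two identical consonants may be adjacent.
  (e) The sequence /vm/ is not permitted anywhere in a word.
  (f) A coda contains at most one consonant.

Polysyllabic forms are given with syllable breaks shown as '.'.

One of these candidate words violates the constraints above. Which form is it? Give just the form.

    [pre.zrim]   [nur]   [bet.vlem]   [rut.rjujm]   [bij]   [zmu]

[pre.zrim] — σ1 onset /pr/ (1→4 rises), coda /∅/ ok; σ2 onset /zr/ (2→4 rises), coda /m/ ok → phonotactically legal
[nur] — σ1 onset /n/, coda /r/ ok → phonotactically legal
[bet.vlem] — σ1 onset /b/, coda /t/ ok; σ2 onset /vl/ (2→4 rises), coda /m/ ok → phonotactically legal
[rut.rjujm] — violates constraint (f): syllable 2 coda /jm/ has 2 consonants (> 1) → phonotactically illegal
[bij] — σ1 onset /b/, coda /j/ ok → phonotactically legal
[zmu] — σ1 onset /zm/ (2→3 rises), coda /∅/ ok → phonotactically legal

[rut.rjujm]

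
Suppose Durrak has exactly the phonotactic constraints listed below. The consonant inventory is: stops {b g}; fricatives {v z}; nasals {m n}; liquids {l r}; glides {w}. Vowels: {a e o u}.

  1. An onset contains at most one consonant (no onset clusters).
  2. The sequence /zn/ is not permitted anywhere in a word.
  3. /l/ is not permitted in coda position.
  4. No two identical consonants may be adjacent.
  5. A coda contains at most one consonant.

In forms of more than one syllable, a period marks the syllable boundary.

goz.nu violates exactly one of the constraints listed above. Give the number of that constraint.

goz.nu: contains banned sequence /zn/.
This is a violation of constraint 2: "The sequence /zn/ is not permitted anywhere in a word."
The remaining constraints (1, 3, 4, 5) are satisfied.

2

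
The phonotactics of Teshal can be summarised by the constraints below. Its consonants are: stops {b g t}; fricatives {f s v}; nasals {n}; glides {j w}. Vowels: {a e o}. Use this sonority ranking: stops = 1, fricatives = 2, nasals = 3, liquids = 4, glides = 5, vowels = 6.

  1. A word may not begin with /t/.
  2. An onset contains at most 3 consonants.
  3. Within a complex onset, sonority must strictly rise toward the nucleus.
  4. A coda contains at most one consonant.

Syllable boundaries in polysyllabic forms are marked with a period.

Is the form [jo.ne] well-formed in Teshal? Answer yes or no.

yes

[jo.ne] — σ1 onset /j/, coda /∅/ ok; σ2 onset /n/, coda /∅/ ok → well-formed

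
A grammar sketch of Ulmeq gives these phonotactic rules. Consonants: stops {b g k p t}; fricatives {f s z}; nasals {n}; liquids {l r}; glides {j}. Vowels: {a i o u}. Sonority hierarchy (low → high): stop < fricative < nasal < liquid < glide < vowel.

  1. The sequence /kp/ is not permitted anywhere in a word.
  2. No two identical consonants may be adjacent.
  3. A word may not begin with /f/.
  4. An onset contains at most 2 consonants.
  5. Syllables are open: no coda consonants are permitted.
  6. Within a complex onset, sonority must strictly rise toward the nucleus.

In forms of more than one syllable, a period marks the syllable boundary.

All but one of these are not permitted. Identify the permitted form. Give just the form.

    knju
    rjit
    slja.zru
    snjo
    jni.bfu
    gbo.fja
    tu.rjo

knju — violates constraint 4: syllable 1 onset /knj/ has 3 consonants (> 2) → not permitted
rjit — violates constraint 5: syllable 1 coda /t/ has 1 consonant (> 0) → not permitted
slja.zru — violates constraint 4: syllable 1 onset /slj/ has 3 consonants (> 2) → not permitted
snjo — violates constraint 4: syllable 1 onset /snj/ has 3 consonants (> 2) → not permitted
jni.bfu — violates constraint 6: syllable 1 onset /jn/: /j/ (glide, 5) → /n/ (nasal, 3) does not rise → not permitted
gbo.fja — violates constraint 6: syllable 1 onset /gb/: /g/ (stop, 1) → /b/ (stop, 1) does not rise → not permitted
tu.rjo — σ1 onset /t/, coda /∅/ ok; σ2 onset /rj/ (4→5 rises), coda /∅/ ok → permitted

tu.rjo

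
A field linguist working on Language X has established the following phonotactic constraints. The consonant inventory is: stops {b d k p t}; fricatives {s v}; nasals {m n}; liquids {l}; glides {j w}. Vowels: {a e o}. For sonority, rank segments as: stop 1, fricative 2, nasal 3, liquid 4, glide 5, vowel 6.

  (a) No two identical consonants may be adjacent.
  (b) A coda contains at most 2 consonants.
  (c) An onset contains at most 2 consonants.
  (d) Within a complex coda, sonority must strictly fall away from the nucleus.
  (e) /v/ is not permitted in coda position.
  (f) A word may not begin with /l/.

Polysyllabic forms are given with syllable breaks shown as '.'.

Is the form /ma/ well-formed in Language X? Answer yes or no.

/ma/ — σ1 onset /m/, coda /∅/ ok → well-formed

yes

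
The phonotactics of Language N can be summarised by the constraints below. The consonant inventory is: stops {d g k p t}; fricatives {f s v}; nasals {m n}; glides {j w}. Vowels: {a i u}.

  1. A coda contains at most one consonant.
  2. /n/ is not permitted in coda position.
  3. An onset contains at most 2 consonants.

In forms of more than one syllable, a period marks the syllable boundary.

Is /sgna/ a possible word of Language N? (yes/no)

/sgna/ — violates constraint 3: syllable 1 onset /sgn/ has 3 consonants (> 2) → not permitted

no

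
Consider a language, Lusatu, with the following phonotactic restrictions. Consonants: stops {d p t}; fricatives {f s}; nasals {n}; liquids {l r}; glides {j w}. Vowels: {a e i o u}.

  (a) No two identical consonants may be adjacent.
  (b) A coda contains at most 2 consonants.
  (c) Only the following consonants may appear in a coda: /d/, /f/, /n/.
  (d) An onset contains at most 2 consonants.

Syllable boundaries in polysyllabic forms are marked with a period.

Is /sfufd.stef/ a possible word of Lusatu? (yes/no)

yes

/sfufd.stef/ — σ1 onset /sf/ (2C), coda /fd/ (2C) ok; σ2 onset /st/ (2C), coda /f/ ok → licit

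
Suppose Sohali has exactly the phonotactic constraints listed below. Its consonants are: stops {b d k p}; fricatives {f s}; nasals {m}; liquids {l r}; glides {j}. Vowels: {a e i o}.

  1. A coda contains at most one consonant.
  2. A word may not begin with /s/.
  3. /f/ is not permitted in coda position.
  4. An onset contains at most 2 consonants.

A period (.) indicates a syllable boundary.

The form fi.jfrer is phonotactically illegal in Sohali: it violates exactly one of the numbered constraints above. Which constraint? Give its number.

fi.jfrer: syllable 2 onset /jfr/ has 3 consonants (> 2).
This is a violation of constraint 4: "An onset contains at most 2 consonants."
The remaining constraints (1, 2, 3) are satisfied.

4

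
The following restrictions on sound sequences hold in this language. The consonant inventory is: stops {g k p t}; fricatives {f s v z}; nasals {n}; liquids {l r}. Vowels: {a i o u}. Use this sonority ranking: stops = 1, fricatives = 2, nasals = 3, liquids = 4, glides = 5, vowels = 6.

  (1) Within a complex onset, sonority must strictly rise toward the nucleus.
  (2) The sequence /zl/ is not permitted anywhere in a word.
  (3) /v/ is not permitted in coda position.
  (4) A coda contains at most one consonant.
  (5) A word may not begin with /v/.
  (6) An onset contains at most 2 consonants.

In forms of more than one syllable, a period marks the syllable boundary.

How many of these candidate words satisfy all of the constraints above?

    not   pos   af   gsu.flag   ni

not — σ1 onset /n/, coda /t/ ok → well-formed
pos — σ1 onset /p/, coda /s/ ok → well-formed
af — σ1 onset /∅/, coda /f/ ok → well-formed
gsu.flag — σ1 onset /gs/ (1→2 rises), coda /∅/ ok; σ2 onset /fl/ (2→4 rises), coda /g/ ok → well-formed
ni — σ1 onset /n/, coda /∅/ ok → well-formed
Well-formed: not, pos, af, gsu.flag, ni → 5.

5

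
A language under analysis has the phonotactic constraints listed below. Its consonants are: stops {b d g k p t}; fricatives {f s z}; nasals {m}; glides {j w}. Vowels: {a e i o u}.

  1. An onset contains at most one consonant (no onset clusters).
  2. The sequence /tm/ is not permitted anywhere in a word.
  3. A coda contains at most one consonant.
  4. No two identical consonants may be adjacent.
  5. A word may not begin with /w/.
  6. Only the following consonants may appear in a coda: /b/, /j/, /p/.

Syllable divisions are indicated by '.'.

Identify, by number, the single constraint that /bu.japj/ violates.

3

/bu.japj/: syllable 2 coda /pj/ has 2 consonants (> 1).
This is a violation of constraint 3: "A coda contains at most one consonant."
The remaining constraints (1, 2, 4, 5, 6) are satisfied.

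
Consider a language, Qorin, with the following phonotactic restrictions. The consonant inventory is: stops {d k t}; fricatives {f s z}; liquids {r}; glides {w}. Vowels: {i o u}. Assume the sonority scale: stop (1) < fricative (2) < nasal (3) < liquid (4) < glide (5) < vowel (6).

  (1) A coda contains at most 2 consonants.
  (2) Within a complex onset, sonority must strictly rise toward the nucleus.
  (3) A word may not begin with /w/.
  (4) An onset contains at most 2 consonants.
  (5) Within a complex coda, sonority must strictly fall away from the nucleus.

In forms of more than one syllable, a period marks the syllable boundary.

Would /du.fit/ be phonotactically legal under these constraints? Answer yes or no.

yes

/du.fit/ — σ1 onset /d/, coda /∅/ ok; σ2 onset /f/, coda /t/ ok → phonotactically legal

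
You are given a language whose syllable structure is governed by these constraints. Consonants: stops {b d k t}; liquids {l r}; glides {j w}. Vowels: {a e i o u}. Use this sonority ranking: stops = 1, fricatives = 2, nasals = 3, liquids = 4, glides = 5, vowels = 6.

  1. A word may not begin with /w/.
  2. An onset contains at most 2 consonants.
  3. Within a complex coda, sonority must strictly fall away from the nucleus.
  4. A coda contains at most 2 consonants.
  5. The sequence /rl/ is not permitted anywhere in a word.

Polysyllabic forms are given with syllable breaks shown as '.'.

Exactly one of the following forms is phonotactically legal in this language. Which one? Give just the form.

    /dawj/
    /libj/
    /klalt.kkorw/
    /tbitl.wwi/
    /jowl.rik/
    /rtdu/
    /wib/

/jowl.rik/

/dawj/ — violates constraint 3: syllable 1 coda /wj/: /w/ (glide, 5) → /j/ (glide, 5) does not fall → phonotactically illegal
/libj/ — violates constraint 3: syllable 1 coda /bj/: /b/ (stop, 1) → /j/ (glide, 5) does not fall → phonotactically illegal
/klalt.kkorw/ — violates constraint 3: syllable 2 coda /rw/: /r/ (liquid, 4) → /w/ (glide, 5) does not fall → phonotactically illegal
/tbitl.wwi/ — violates constraint 3: syllable 1 coda /tl/: /t/ (stop, 1) → /l/ (liquid, 4) does not fall → phonotactically illegal
/jowl.rik/ — σ1 onset /j/, coda /wl/ (5→4 falls) ok; σ2 onset /r/, coda /k/ ok → phonotactically legal
/rtdu/ — violates constraint 2: syllable 1 onset /rtd/ has 3 consonants (> 2) → phonotactically illegal
/wib/ — violates constraint 1: word begins with /w/ → phonotactically illegal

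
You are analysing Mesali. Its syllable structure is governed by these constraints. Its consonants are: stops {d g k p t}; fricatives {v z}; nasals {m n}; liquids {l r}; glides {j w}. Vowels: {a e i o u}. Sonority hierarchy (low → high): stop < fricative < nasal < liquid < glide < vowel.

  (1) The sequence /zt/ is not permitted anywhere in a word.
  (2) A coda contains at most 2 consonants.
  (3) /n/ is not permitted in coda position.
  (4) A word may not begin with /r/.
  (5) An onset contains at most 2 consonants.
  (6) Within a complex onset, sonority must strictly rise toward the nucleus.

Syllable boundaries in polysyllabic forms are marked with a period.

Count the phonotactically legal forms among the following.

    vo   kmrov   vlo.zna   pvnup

vo — σ1 onset /v/, coda /∅/ ok → phonotactically legal
kmrov — violates constraint 5: syllable 1 onset /kmr/ has 3 consonants (> 2) → phonotactically illegal
vlo.zna — σ1 onset /vl/ (2→4 rises), coda /∅/ ok; σ2 onset /zn/ (2→3 rises), coda /∅/ ok → phonotactically legal
pvnup — violates constraint 5: syllable 1 onset /pvn/ has 3 consonants (> 2) → phonotactically illegal
Phonotactically legal: vo, vlo.zna → 2.

2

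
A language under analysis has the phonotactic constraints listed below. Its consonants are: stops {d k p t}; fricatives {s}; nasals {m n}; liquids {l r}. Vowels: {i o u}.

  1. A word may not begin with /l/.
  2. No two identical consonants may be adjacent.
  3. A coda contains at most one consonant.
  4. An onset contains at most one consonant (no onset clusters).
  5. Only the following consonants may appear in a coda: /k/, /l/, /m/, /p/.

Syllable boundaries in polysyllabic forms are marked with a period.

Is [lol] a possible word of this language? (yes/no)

no

[lol] — violates constraint 1: word begins with /l/ → not permitted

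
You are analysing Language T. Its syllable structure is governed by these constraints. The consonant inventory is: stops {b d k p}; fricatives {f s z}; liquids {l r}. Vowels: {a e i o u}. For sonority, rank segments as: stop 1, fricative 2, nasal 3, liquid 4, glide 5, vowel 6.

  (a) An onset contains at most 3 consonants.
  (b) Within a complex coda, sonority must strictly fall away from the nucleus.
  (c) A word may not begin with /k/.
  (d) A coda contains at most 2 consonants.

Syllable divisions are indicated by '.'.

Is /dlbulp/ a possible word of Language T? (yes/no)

/dlbulp/ — σ1 onset /dlb/ (3C), coda /lp/ (4→1 falls) ok → permitted

yes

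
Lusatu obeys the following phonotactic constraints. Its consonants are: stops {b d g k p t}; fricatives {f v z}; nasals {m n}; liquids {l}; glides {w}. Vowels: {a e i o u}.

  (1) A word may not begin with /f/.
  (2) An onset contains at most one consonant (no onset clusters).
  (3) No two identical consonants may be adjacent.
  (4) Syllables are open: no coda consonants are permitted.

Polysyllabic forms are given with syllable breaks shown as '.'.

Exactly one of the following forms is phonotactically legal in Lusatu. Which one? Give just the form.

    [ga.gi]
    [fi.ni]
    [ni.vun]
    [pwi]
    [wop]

[ga.gi]

[ga.gi] — σ1 onset /g/, coda /∅/ ok; σ2 onset /g/, coda /∅/ ok → phonotactically legal
[fi.ni] — violates constraint 1: word begins with /f/ → phonotactically illegal
[ni.vun] — violates constraint 4: syllable 2 coda /n/ has 1 consonant (> 0) → phonotactically illegal
[pwi] — violates constraint 2: syllable 1 onset /pw/ has 2 consonants (> 1) → phonotactically illegal
[wop] — violates constraint 4: syllable 1 coda /p/ has 1 consonant (> 0) → phonotactically illegal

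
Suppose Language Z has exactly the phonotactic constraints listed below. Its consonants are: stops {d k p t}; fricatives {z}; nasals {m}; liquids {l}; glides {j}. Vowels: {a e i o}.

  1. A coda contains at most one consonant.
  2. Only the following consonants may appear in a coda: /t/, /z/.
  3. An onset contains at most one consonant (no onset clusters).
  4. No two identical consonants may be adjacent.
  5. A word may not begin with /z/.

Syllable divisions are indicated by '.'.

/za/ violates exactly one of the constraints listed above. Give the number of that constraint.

5

/za/: word begins with /z/.
This is a violation of constraint 5: "A word may not begin with /z/."
The remaining constraints (1, 2, 3, 4) are satisfied.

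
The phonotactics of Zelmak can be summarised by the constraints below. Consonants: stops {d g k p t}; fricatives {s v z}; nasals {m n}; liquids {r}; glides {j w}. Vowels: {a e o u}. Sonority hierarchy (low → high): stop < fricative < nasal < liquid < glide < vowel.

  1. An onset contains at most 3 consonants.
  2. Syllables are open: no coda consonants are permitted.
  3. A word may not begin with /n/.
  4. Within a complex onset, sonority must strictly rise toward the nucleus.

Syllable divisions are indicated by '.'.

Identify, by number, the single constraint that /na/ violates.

/na/: word begins with /n/.
This is a violation of constraint 3: "A word may not begin with /n/."
The remaining constraints (1, 2, 4) are satisfied.

3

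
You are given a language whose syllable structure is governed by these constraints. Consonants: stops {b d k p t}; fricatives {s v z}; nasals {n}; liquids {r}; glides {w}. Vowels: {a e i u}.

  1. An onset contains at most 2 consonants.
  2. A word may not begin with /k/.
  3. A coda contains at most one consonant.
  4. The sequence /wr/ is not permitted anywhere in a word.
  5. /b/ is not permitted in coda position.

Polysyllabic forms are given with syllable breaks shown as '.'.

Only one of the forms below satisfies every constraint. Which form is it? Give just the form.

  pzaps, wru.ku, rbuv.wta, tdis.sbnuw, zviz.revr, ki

rbuv.wta

pzaps — violates constraint 3: syllable 1 coda /ps/ has 2 consonants (> 1) → illicit
wru.ku — violates constraint 4: contains banned sequence /wr/ → illicit
rbuv.wta — σ1 onset /rb/ (2C), coda /v/ ok; σ2 onset /wt/ (2C), coda /∅/ ok → licit
tdis.sbnuw — violates constraint 1: syllable 2 onset /sbn/ has 3 consonants (> 2) → illicit
zviz.revr — violates constraint 3: syllable 2 coda /vr/ has 2 consonants (> 1) → illicit
ki — violates constraint 2: word begins with /k/ → illicit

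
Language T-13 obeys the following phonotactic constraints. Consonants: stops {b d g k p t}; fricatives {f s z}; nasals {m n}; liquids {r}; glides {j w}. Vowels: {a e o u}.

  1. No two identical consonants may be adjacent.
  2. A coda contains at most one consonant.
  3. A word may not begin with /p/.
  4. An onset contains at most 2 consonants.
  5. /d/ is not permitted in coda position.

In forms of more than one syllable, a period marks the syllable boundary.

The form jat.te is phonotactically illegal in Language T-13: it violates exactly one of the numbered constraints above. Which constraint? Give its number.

1

jat.te: adjacent identical consonants /tt/.
This is a violation of constraint 1: "No two identical consonants may be adjacent."
The remaining constraints (2, 3, 4, 5) are satisfied.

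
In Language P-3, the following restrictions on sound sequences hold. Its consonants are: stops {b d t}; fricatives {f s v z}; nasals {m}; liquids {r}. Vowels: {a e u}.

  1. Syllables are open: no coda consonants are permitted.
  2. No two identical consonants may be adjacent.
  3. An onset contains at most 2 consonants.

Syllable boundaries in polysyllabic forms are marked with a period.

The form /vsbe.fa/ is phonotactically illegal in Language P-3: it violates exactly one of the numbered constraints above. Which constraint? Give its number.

/vsbe.fa/: syllable 1 onset /vsb/ has 3 consonants (> 2).
This is a violation of constraint 3: "An onset contains at most 2 consonants."
The remaining constraints (1, 2) are satisfied.

3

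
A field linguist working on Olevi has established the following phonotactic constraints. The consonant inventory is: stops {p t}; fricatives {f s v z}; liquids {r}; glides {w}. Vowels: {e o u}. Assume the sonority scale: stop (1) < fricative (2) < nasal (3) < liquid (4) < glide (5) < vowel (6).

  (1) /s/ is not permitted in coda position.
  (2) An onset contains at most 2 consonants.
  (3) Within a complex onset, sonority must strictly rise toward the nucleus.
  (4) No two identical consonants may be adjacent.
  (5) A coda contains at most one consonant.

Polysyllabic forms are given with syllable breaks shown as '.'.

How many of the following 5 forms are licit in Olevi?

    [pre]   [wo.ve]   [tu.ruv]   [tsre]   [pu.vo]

4

[pre] — σ1 onset /pr/ (1→4 rises), coda /∅/ ok → licit
[wo.ve] — σ1 onset /w/, coda /∅/ ok; σ2 onset /v/, coda /∅/ ok → licit
[tu.ruv] — σ1 onset /t/, coda /∅/ ok; σ2 onset /r/, coda /v/ ok → licit
[tsre] — violates constraint 2: syllable 1 onset /tsr/ has 3 consonants (> 2) → illicit
[pu.vo] — σ1 onset /p/, coda /∅/ ok; σ2 onset /v/, coda /∅/ ok → licit
Licit: [pre], [wo.ve], [tu.ruv], [pu.vo] → 4.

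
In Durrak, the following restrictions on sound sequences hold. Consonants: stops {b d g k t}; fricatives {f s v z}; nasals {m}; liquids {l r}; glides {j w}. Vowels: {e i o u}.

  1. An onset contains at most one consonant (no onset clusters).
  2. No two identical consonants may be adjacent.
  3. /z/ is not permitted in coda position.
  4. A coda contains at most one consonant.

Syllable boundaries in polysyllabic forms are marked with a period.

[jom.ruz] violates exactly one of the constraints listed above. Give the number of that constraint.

3

[jom.ruz]: syllable 2 coda contains /z/.
This is a violation of constraint 3: "/z/ is not permitted in coda position."
The remaining constraints (1, 2, 4) are satisfied.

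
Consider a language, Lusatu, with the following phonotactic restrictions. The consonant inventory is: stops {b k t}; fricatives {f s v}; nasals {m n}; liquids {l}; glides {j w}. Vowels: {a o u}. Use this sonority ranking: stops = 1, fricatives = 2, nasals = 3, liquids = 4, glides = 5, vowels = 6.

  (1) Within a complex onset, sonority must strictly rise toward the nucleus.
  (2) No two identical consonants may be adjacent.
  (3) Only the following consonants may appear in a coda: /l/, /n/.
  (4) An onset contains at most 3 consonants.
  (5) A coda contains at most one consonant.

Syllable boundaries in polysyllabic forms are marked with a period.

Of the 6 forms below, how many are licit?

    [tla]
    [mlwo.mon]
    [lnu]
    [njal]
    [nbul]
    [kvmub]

[tla] — σ1 onset /tl/ (1→4 rises), coda /∅/ ok → licit
[mlwo.mon] — σ1 onset /mlw/ (3→4→5 rises), coda /∅/ ok; σ2 onset /m/, coda /n/ ok → licit
[lnu] — violates constraint 1: syllable 1 onset /ln/: /l/ (liquid, 4) → /n/ (nasal, 3) does not rise → illicit
[njal] — σ1 onset /nj/ (3→5 rises), coda /l/ ok → licit
[nbul] — violates constraint 1: syllable 1 onset /nb/: /n/ (nasal, 3) → /b/ (stop, 1) does not rise → illicit
[kvmub] — violates constraint 3: syllable 1 coda contains /b/, which is not a licensed coda consonant → illicit
Licit: [tla], [mlwo.mon], [njal] → 3.

3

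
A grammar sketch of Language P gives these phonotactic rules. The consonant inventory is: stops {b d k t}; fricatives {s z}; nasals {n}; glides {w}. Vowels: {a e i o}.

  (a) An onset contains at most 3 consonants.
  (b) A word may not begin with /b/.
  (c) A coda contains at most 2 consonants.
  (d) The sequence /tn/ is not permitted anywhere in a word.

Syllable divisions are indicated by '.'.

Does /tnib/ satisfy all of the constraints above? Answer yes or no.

no

/tnib/ — violates constraint (d): contains banned sequence /tn/ → illicit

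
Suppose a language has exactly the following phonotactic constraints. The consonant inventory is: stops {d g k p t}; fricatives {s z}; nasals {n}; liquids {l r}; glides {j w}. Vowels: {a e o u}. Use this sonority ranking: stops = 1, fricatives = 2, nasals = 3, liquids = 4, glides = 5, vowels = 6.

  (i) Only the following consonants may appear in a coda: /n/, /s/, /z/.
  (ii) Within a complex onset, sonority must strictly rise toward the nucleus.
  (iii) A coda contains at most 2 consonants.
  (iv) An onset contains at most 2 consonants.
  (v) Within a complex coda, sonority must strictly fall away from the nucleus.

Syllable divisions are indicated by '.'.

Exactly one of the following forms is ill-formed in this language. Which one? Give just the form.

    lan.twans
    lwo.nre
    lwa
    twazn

twazn

lan.twans — σ1 onset /l/, coda /n/ ok; σ2 onset /tw/ (1→5 rises), coda /ns/ (3→2 falls) ok → well-formed
lwo.nre — σ1 onset /lw/ (4→5 rises), coda /∅/ ok; σ2 onset /nr/ (3→4 rises), coda /∅/ ok → well-formed
lwa — σ1 onset /lw/ (4→5 rises), coda /∅/ ok → well-formed
twazn — violates constraint (v): syllable 1 coda /zn/: /z/ (fricative, 2) → /n/ (nasal, 3) does not fall → ill-formed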